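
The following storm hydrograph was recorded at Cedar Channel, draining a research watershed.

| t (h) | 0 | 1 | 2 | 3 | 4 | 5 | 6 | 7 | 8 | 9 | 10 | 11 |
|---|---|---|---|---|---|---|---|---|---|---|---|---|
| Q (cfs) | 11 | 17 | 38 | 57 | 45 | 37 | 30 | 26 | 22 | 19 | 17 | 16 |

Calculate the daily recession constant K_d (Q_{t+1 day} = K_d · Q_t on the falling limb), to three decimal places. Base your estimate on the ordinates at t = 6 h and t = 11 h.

Between t = 6 h and t = 11 h the flow falls from 30 to 16 cfs over 5×1 h = 5 h.
Per-interval ratio K = (16/30)^(1/5) = 0.8819; K_d = K^(24/1) = 0.049.

K_d ≈ 0.049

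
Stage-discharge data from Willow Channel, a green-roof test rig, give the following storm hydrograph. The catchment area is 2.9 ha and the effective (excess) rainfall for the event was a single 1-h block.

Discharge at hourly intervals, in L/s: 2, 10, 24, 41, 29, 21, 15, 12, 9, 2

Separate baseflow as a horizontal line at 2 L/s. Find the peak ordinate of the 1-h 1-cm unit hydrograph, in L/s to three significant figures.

U_p ≈ 21.7 L/s

Direct runoff: 0.0, 8.0, 22.0, 39.0, 27.0, 19.0, 13.0, 10.0, 7.0, 0.0 L/s; ΣQ_DR = 145.0 L/s, peak = 39.0 L/s.
Runoff depth d = ΣQ_DR·Δt / A = 145.0 × 3600 / (2.9 ha) = 18.00 mm.
The 1-cm UH is the DRH scaled by (10 mm)/d, so U_p = 39.0 × 10/18.00 = 21.7 L/s.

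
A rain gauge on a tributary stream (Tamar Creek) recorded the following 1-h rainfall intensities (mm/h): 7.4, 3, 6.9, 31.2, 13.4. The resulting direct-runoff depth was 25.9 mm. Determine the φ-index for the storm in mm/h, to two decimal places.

φ ≈ 9.35 mm/h

Only the 2 blocks with intensity above φ contribute runoff: 31.2, 13.4 mm/h.
Σ(I−φ)·Δt = d  ⇒  (31.2+13.4 − 2φ)·1 = 25.9
φ = (44.60 − 25.9/1) / 2 = 9.35 mm/h.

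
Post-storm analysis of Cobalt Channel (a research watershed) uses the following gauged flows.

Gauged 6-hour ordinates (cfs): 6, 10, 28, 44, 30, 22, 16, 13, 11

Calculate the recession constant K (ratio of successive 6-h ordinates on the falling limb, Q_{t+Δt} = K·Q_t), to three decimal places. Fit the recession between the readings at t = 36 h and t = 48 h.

K ≈ 0.829

Using the recession-limb readings at t = 36 h and t = 48 h: Q falls from 16 to 11 cfs over 2 intervals.
K = (Q₂/Q₁)^(1/2) = (11/16)^(1/2) = 0.829.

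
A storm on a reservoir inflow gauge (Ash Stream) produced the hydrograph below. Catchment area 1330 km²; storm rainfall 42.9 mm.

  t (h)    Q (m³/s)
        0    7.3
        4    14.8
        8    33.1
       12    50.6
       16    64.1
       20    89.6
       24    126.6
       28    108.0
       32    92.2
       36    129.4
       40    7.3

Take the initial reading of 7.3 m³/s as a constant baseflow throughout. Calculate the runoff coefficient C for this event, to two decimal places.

ΣQ_DR = 642.7 m³/s; V = ΣQ_DR·Δt = 9.255 × 10^6 m³.
Runoff depth d = V / A = 6.959 mm.
C = d / P = 6.959 / 42.9 = 0.16.

C ≈ 0.16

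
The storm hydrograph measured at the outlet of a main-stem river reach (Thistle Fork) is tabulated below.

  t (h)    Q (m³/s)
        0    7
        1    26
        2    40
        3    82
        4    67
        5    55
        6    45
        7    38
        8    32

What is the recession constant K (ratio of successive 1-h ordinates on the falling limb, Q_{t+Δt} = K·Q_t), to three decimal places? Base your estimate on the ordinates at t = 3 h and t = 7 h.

K ≈ 0.825

Using the recession-limb readings at t = 3 h and t = 7 h: Q falls from 82 to 38 m³/s over 4 intervals.
K = (Q₂/Q₁)^(1/4) = (38/82)^(1/4) = 0.825.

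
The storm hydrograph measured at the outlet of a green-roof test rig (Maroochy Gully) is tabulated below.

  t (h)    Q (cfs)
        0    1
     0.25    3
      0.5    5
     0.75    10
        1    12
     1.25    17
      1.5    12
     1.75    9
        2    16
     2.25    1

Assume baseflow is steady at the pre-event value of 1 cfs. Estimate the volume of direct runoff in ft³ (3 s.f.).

Direct-runoff ordinates (Q − Q_b): 0.0, 2.0, 4.0, 9.0, 11.0, 16.0, 11.0, 8.0, 15.0, 0.0 cfs.
ΣQ_DR = 76.00 cfs.
With Δt = 0.25 h = 900 s, V = ΣQ_DR · Δt = 76.00 × 900 = 68400 ft³.

V ≈ 68400 ft³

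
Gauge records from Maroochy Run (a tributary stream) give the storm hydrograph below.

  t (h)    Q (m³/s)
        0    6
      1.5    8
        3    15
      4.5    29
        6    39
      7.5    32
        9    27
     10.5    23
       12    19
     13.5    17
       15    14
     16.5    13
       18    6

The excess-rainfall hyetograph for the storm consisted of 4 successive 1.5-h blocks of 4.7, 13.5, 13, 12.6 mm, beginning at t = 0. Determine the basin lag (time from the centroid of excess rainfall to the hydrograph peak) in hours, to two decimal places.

t_L ≈ 2.60 h

Centroid of excess rainfall: t_c = Σ P_i·t̄_i / ΣP_i = 3.3973 h (block centres at 0.75, 2.25, 3.75, 5.25 h).
Hydrograph peak occurs at t = 6 h, so basin lag t_L = 6 − 3.3973 = 2.60 h.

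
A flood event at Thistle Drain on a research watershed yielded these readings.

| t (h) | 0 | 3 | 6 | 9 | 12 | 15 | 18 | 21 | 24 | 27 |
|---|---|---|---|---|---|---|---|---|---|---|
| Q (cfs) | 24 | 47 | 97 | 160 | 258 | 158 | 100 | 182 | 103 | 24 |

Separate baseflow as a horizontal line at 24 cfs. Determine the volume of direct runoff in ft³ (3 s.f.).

V ≈ 9.86 × 10^6 ft³

Direct-runoff ordinates (Q − Q_b): 0.0, 23.0, 73.0, 136.0, 234.0, 134.0, 76.0, 158.0, 79.0, 0.0 cfs.
ΣQ_DR = 913.0 cfs.
With Δt = 3 h = 10800 s, V = ΣQ_DR · Δt = 913.0 × 10800 = 9.86 × 10^6 ft³.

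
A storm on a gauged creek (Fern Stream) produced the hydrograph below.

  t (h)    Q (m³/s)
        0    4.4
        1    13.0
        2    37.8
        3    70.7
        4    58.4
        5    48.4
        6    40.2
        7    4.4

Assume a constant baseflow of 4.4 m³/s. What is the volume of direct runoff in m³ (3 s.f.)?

V ≈ 8.72 × 10^5 m³

Direct-runoff ordinates (Q − Q_b): 0.0, 8.6, 33.4, 66.3, 54.0, 44.0, 35.8, 0.0 m³/s.
ΣQ_DR = 242.1 m³/s.
With Δt = 1 h = 3600 s, V = ΣQ_DR · Δt = 242.1 × 3600 = 8.72 × 10^5 m³.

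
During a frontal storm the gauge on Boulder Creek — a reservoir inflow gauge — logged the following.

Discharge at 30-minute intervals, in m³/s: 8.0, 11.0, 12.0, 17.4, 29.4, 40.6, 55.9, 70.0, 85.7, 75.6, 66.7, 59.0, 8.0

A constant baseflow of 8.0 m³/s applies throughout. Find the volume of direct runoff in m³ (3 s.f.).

Direct-runoff ordinates (Q − Q_b): 0.0, 3.0, 4.0, 9.4, 21.4, 32.6, 47.9, 62.0, 77.7, 67.6, 58.7, 51.0, 0.0 m³/s.
ΣQ_DR = 435.3 m³/s.
With Δt = 0.5 h = 1800 s, V = ΣQ_DR · Δt = 435.3 × 1800 = 7.84 × 10^5 m³.

V ≈ 7.84 × 10^5 m³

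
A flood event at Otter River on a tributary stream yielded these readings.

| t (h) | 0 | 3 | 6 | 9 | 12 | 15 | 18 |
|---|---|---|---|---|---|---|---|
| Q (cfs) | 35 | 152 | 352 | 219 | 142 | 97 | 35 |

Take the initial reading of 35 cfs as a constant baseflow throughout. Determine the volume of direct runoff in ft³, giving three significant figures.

V ≈ 8.50 × 10^6 ft³

Direct-runoff ordinates (Q − Q_b): 0.0, 117.0, 317.0, 184.0, 107.0, 62.0, 0.0 cfs.
ΣQ_DR = 787.0 cfs.
With Δt = 3 h = 10800 s, V = ΣQ_DR · Δt = 787.0 × 10800 = 8.50 × 10^6 ft³.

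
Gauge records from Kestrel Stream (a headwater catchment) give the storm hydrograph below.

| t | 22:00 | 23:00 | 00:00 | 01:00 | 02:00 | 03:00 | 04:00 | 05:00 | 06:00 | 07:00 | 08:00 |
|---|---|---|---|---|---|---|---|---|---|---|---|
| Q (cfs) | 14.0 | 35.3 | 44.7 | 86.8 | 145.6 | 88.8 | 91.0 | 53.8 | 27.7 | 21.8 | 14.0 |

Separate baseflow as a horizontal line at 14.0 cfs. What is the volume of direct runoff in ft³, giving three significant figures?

V ≈ 1.69 × 10^6 ft³

Direct-runoff ordinates (Q − Q_b): 0.0, 21.3, 30.7, 72.8, 131.6, 74.8, 77.0, 39.8, 13.7, 7.8, 0.0 cfs.
ΣQ_DR = 469.5 cfs.
With Δt = 1 h = 3600 s, V = ΣQ_DR · Δt = 469.5 × 3600 = 1.69 × 10^6 ft³.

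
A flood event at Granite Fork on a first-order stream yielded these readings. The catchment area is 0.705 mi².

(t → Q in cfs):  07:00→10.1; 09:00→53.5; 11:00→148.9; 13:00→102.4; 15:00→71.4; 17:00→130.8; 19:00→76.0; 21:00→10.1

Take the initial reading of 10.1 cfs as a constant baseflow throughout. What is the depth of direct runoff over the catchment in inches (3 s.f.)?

d ≈ 2.30 in

Direct runoff: 0.0, 43.4, 138.8, 92.3, 61.3, 120.7, 65.9, 0.0 cfs; ΣQ_DR = 522.4 cfs.
V = ΣQ_DR · Δt = 522.4 × 7200 s = 3.761 × 10^6 ft³.
Over A = 0.705 mi², depth = V / A = 2.30 in.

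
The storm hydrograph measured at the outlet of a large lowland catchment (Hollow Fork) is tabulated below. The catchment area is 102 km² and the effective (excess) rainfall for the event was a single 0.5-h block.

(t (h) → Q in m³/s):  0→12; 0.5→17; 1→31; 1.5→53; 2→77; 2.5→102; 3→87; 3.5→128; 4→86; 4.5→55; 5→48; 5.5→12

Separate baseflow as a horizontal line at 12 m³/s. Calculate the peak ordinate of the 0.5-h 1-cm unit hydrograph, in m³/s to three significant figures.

Direct runoff: 0.0, 5.0, 19.0, 41.0, 65.0, 90.0, 75.0, 116.0, 74.0, 43.0, 36.0, 0.0 m³/s; ΣQ_DR = 564.0 m³/s, peak = 116.0 m³/s.
Runoff depth d = ΣQ_DR·Δt / A = 564.0 × 1800 / (102 km²) = 9.953 mm.
The 1-cm UH is the DRH scaled by (10 mm)/d, so U_p = 116.0 × 10/9.953 = 117 m³/s.

U_p ≈ 117 m³/s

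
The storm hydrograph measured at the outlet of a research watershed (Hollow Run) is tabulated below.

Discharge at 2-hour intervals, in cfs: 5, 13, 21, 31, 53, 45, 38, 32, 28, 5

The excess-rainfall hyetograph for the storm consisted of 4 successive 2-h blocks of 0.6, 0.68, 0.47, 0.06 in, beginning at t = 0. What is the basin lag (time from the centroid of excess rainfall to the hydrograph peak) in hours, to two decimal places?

Centroid of excess rainfall: t_c = Σ P_i·t̄_i / ΣP_i = 2.9890 h (block centres at 1, 3, 5, 7 h).
Hydrograph peak occurs at t = 8 h, so basin lag t_L = 8 − 2.9890 = 5.01 h.

t_L ≈ 5.01 h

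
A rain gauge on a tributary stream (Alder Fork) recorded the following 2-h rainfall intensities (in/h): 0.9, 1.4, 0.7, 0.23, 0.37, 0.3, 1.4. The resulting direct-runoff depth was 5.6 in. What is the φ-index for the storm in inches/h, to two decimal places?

φ ≈ 0.40 in/h

Only the 4 blocks with intensity above φ contribute runoff: 0.9, 1.4, 0.7, 1.4 in/h.
Σ(I−φ)·Δt = d  ⇒  (0.9+1.4+0.7+1.4 − 4φ)·2 = 5.6
φ = (4.400 − 5.6/2) / 4 = 0.40 in/h.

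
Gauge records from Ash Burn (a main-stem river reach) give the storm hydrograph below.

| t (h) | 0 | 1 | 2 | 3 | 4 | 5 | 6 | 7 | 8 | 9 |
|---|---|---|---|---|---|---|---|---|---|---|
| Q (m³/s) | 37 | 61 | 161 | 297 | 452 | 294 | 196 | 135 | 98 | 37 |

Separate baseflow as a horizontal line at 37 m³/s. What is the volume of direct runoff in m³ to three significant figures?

Direct-runoff ordinates (Q − Q_b): 0.0, 24.0, 124.0, 260.0, 415.0, 257.0, 159.0, 98.0, 61.0, 0.0 m³/s.
ΣQ_DR = 1398 m³/s.
With Δt = 1 h = 3600 s, V = ΣQ_DR · Δt = 1398 × 3600 = 5.03 × 10^6 m³.

V ≈ 5.03 × 10^6 m³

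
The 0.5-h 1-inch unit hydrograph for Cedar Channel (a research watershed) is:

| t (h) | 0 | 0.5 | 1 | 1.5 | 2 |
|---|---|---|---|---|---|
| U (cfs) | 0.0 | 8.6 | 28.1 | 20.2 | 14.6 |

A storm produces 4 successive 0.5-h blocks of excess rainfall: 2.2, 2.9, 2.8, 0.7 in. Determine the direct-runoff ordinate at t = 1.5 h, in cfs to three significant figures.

By discrete convolution, Q_j = Σ (P_i / 1 in) · U_{j−i}.
At t = 1.5 h (j=3): Q = (2.2/1)·20.2 + (2.9/1)·28.1 + (2.8/1)·8.6 + (0.7/1)·0.0 = 150 cfs.

Q ≈ 150 cfs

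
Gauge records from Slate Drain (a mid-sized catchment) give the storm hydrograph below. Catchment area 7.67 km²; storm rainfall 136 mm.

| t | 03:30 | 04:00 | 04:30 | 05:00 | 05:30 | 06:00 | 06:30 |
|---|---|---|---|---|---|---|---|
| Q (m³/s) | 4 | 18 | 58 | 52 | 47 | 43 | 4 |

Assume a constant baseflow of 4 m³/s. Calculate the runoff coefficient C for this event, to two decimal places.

C ≈ 0.34

ΣQ_DR = 198.0 m³/s; V = ΣQ_DR·Δt = 3.564 × 10^5 m³.
Runoff depth d = V / A = 46.47 mm.
C = d / P = 46.47 / 136 = 0.34.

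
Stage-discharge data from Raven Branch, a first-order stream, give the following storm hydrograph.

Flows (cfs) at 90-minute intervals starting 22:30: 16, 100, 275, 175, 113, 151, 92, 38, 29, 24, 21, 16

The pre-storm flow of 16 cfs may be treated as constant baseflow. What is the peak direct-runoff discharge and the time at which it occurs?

Q_p = 259.0 cfs at t = 01:30

Subtracting baseflow gives direct-runoff ordinates: 0.0, 84.0, 259.0, 159.0, 97.0, 135.0, 76.0, 22.0, 13.0, 8.0, 5.0, 0.0 cfs.
The maximum is 259.0 cfs, occurring at the reading for t = 01:30.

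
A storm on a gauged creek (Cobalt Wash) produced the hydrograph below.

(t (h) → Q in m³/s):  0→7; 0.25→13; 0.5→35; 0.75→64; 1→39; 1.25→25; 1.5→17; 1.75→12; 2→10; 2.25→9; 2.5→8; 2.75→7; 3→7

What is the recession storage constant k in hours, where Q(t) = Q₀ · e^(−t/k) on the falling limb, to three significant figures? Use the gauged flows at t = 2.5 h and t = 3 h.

k ≈ 3.74 h

On the falling limb, Q drops from 8 to 7 m³/s between t = 2.5 h and t = 3 h (Δt = 0.5 h).
k = −Δt / ln(Q₂/Q₁) = −0.5 / ln(7/8) = 3.74 h.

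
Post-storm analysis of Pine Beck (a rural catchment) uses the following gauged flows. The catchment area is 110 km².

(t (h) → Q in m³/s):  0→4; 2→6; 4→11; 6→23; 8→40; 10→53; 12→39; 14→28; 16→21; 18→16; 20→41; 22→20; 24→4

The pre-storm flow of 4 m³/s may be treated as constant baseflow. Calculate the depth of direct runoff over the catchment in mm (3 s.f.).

Direct runoff: 0.0, 2.0, 7.0, 19.0, 36.0, 49.0, 35.0, 24.0, 17.0, 12.0, 37.0, 16.0, 0.0 m³/s; ΣQ_DR = 254.0 m³/s.
V = ΣQ_DR · Δt = 254.0 × 7200 s = 1.829 × 10^6 m³.
Over A = 110 km², depth = V / A = 16.6 mm.

d ≈ 16.6 mm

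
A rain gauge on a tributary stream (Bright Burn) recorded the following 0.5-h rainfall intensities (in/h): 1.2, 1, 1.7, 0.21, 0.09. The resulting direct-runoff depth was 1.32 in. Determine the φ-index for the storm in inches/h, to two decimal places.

φ ≈ 0.42 in/h

Only the 3 blocks with intensity above φ contribute runoff: 1.2, 1, 1.7 in/h.
Σ(I−φ)·Δt = d  ⇒  (1.2+1+1.7 − 3φ)·0.5 = 1.32
φ = (3.900 − 1.32/0.5) / 3 = 0.42 in/h.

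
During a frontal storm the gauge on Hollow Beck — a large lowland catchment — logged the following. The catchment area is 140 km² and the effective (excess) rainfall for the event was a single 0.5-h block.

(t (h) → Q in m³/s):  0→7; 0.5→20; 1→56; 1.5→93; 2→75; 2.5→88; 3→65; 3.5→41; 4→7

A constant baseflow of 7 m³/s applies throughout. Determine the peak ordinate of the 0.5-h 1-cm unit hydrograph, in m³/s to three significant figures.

Direct runoff: 0.0, 13.0, 49.0, 86.0, 68.0, 81.0, 58.0, 34.0, 0.0 m³/s; ΣQ_DR = 389.0 m³/s, peak = 86.0 m³/s.
Runoff depth d = ΣQ_DR·Δt / A = 389.0 × 1800 / (140 km²) = 5.001 mm.
The 1-cm UH is the DRH scaled by (10 mm)/d, so U_p = 86.0 × 10/5.001 = 172 m³/s.

U_p ≈ 172 m³/s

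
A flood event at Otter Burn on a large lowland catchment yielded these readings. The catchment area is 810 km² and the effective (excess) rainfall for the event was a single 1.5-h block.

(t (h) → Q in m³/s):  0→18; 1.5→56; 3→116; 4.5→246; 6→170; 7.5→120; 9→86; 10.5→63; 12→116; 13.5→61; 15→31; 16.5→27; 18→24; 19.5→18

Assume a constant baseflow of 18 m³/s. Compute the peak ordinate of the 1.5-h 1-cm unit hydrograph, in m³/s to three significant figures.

Direct runoff: 0.0, 38.0, 98.0, 228.0, 152.0, 102.0, 68.0, 45.0, 98.0, 43.0, 13.0, 9.0, 6.0, 0.0 m³/s; ΣQ_DR = 900.0 m³/s, peak = 228.0 m³/s.
Runoff depth d = ΣQ_DR·Δt / A = 900.0 × 5400 / (810 km²) = 6.000 mm.
The 1-cm UH is the DRH scaled by (10 mm)/d, so U_p = 228.0 × 10/6.000 = 380 m³/s.

U_p ≈ 380 m³/s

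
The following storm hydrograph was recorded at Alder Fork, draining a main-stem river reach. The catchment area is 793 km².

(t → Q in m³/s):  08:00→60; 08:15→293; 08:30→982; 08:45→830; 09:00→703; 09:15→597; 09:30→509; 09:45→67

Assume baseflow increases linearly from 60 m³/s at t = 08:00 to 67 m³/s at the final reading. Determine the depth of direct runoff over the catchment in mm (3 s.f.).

Direct runoff: 0.00, 232.00, 920.00, 767.00, 639.00, 532.00, 443.00, 0.00 m³/s; ΣQ_DR = 3533 m³/s.
V = ΣQ_DR · Δt = 3533 × 900 s = 3.180 × 10^6 m³.
Over A = 793 km², depth = V / A = 4.01 mm.

d ≈ 4.01 mm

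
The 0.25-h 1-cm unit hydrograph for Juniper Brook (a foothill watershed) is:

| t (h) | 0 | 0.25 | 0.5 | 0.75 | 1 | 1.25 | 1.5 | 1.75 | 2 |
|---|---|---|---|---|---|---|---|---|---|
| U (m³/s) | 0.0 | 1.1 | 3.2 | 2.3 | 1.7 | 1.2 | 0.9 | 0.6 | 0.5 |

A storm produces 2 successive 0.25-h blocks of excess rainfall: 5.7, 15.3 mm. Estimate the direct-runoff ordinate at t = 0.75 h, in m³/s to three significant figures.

Q ≈ 6.21 m³/s

By discrete convolution, Q_j = Σ (P_i / 10 mm) · U_{j−i}.
At t = 0.75 h (j=3): Q = (5.7/10)·2.3 + (15.3/10)·3.2 = 6.21 m³/s.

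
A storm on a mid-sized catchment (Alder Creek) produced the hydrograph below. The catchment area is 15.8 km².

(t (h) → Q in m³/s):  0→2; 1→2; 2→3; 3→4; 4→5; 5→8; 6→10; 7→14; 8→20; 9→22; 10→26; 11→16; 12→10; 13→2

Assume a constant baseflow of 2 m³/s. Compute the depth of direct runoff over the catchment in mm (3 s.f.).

d ≈ 26.4 mm

Direct runoff: 0.0, 0.0, 1.0, 2.0, 3.0, 6.0, 8.0, 12.0, 18.0, 20.0, 24.0, 14.0, 8.0, 0.0 m³/s; ΣQ_DR = 116.0 m³/s.
V = ΣQ_DR · Δt = 116.0 × 3600 s = 4.176 × 10^5 m³.
Over A = 15.8 km², depth = V / A = 26.4 mm.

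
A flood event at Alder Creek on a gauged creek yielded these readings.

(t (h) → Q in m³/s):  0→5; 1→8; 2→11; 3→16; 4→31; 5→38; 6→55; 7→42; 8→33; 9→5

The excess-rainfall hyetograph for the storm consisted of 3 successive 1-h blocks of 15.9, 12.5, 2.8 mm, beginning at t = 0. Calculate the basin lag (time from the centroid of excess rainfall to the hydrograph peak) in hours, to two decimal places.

Centroid of excess rainfall: t_c = Σ P_i·t̄_i / ΣP_i = 1.0801 h (block centres at 0.5, 1.5, 2.5 h).
Hydrograph peak occurs at t = 6 h, so basin lag t_L = 6 − 1.0801 = 4.92 h.

t_L ≈ 4.92 h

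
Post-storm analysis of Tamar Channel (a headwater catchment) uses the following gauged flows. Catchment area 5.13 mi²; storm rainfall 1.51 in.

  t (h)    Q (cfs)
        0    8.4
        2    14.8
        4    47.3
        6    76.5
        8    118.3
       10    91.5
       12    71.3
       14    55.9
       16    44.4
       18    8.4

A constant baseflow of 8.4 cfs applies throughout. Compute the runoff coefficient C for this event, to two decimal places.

C ≈ 0.18

ΣQ_DR = 452.8 cfs; V = ΣQ_DR·Δt = 3.260 × 10^6 ft³.
Runoff depth d = V / A = 0.2735 in.
C = d / P = 0.2735 / 1.51 = 0.18.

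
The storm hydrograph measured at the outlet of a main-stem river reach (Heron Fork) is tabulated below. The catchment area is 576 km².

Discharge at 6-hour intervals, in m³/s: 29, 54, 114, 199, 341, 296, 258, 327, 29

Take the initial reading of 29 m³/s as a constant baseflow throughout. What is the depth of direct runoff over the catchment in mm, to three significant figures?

d ≈ 52.0 mm

Direct runoff: 0.0, 25.0, 85.0, 170.0, 312.0, 267.0, 229.0, 298.0, 0.0 m³/s; ΣQ_DR = 1386 m³/s.
V = ΣQ_DR · Δt = 1386 × 21600 s = 2.994 × 10^7 m³.
Over A = 576 km², depth = V / A = 52.0 mm.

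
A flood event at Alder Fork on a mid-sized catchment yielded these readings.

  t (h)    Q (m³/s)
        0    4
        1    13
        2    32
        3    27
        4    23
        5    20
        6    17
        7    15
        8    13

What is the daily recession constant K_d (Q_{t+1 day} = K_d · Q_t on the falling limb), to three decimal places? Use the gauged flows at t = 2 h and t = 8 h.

Between t = 2 h and t = 8 h the flow falls from 32 to 13 m³/s over 6×1 h = 6 h.
Per-interval ratio K = (13/32)^(1/6) = 0.8606; K_d = K^(24/1) = 0.027.

K_d ≈ 0.027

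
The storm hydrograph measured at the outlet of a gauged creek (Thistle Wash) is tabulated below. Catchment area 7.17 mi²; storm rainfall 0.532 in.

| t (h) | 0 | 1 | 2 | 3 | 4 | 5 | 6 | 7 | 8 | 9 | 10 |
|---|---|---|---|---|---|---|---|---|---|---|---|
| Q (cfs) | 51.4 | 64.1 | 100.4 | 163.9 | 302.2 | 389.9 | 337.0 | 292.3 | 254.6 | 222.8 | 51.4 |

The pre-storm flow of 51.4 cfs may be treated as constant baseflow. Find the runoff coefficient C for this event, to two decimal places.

C ≈ 0.68

ΣQ_DR = 1665 cfs; V = ΣQ_DR·Δt = 5.993 × 10^6 ft³.
Runoff depth d = V / A = 0.3598 in.
C = d / P = 0.3598 / 0.532 = 0.68.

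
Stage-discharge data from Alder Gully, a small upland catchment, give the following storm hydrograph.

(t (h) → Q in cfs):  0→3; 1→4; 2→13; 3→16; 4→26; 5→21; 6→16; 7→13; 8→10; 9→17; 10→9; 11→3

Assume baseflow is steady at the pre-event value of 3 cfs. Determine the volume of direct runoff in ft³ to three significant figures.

Direct-runoff ordinates (Q − Q_b): 0.0, 1.0, 10.0, 13.0, 23.0, 18.0, 13.0, 10.0, 7.0, 14.0, 6.0, 0.0 cfs.
ΣQ_DR = 115.0 cfs.
With Δt = 1 h = 3600 s, V = ΣQ_DR · Δt = 115.0 × 3600 = 4.14 × 10^5 ft³.

V ≈ 4.14 × 10^5 ft³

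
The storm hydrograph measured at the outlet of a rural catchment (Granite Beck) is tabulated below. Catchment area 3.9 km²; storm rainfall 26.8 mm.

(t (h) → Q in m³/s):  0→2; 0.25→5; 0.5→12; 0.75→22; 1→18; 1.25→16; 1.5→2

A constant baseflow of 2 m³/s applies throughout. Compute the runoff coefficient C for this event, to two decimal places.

C ≈ 0.54

ΣQ_DR = 63.00 m³/s; V = ΣQ_DR·Δt = 56700 m³.
Runoff depth d = V / A = 14.54 mm.
C = d / P = 14.54 / 26.8 = 0.54.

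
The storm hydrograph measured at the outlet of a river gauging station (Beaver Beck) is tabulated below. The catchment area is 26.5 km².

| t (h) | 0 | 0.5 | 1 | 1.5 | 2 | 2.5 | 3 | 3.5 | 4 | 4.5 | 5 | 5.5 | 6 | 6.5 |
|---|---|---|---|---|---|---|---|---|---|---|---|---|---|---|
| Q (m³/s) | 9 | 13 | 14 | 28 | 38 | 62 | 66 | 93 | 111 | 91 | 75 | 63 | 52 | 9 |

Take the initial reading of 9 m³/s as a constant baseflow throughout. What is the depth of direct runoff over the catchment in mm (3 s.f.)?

d ≈ 40.6 mm

Direct runoff: 0.0, 4.0, 5.0, 19.0, 29.0, 53.0, 57.0, 84.0, 102.0, 82.0, 66.0, 54.0, 43.0, 0.0 m³/s; ΣQ_DR = 598.0 m³/s.
V = ΣQ_DR · Δt = 598.0 × 1800 s = 1.076 × 10^6 m³.
Over A = 26.5 km², depth = V / A = 40.6 mm.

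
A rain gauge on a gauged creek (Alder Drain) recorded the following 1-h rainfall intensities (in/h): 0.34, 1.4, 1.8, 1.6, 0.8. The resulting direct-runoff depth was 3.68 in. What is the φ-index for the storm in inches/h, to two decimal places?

Only the 4 blocks with intensity above φ contribute runoff: 1.4, 1.8, 1.6, 0.8 in/h.
Σ(I−φ)·Δt = d  ⇒  (1.4+1.8+1.6+0.8 − 4φ)·1 = 3.68
φ = (5.600 − 3.68/1) / 4 = 0.48 in/h.

φ ≈ 0.48 in/h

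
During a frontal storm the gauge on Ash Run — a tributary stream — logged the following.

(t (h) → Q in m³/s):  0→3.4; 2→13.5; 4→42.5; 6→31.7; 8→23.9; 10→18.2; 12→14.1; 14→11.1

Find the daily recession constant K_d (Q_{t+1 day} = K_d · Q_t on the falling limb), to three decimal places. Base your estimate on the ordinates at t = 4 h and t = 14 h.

K_d ≈ 0.040

Between t = 4 h and t = 14 h the flow falls from 42.5 to 11.1 m³/s over 5×2 h = 10 h.
Per-interval ratio K = (11.1/42.5)^(1/5) = 0.7645; K_d = K^(24/2) = 0.040.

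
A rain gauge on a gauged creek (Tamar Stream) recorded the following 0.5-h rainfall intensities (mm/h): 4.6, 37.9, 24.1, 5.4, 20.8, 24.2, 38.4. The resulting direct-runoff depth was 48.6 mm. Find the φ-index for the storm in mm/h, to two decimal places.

φ ≈ 9.64 mm/h

Only the 5 blocks with intensity above φ contribute runoff: 37.9, 24.1, 20.8, 24.2, 38.4 mm/h.
Σ(I−φ)·Δt = d  ⇒  (37.9+24.1+20.8+24.2+38.4 − 5φ)·0.5 = 48.6
φ = (145.4 − 48.6/0.5) / 5 = 9.64 mm/h.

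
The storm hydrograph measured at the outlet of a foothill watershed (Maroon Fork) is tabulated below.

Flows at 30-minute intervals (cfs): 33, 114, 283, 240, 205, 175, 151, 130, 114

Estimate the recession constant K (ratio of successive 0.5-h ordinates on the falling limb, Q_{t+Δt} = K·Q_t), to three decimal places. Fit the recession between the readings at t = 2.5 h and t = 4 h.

K ≈ 0.867

Using the recession-limb readings at t = 2.5 h and t = 4 h: Q falls from 175 to 114 cfs over 3 intervals.
K = (Q₂/Q₁)^(1/3) = (114/175)^(1/3) = 0.867.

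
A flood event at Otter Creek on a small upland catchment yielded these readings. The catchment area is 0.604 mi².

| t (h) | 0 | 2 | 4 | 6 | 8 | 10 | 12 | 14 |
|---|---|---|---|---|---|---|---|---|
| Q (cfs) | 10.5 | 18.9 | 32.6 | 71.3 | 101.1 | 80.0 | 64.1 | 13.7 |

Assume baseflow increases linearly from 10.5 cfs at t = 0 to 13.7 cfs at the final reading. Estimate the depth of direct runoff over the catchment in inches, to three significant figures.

Direct runoff: 0.00, 7.94, 21.19, 59.43, 88.77, 67.21, 50.86, 0.00 cfs; ΣQ_DR = 295.4 cfs.
V = ΣQ_DR · Δt = 295.4 × 7200 s = 2.127 × 10^6 ft³.
Over A = 0.604 mi², depth = V / A = 1.52 in.

d ≈ 1.52 in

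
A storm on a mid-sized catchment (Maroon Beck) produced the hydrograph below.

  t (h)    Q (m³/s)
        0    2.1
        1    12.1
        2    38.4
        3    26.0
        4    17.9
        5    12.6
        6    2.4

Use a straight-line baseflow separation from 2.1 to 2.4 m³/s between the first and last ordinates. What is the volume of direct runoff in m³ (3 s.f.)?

Direct-runoff ordinates (Q − Q_b): 0.00, 9.95, 36.20, 23.75, 15.60, 10.25, 0.00 m³/s.
ΣQ_DR = 95.75 m³/s.
With Δt = 1 h = 3600 s, V = ΣQ_DR · Δt = 95.75 × 3600 = 3.45 × 10^5 m³.

V ≈ 3.45 × 10^5 m³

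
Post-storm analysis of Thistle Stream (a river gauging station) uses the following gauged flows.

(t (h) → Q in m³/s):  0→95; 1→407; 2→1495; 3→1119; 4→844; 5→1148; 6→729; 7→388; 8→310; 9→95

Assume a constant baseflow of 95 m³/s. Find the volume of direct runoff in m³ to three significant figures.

Direct-runoff ordinates (Q − Q_b): 0.0, 312.0, 1400.0, 1024.0, 749.0, 1053.0, 634.0, 293.0, 215.0, 0.0 m³/s.
ΣQ_DR = 5680 m³/s.
With Δt = 1 h = 3600 s, V = ΣQ_DR · Δt = 5680 × 3600 = 2.04 × 10^7 m³.

V ≈ 2.04 × 10^7 m³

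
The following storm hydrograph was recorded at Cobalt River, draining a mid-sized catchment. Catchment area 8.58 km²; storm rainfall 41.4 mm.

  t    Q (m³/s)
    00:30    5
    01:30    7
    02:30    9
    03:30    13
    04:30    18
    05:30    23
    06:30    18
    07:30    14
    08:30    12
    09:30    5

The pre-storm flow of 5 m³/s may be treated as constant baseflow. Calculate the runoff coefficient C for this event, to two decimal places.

ΣQ_DR = 74.00 m³/s; V = ΣQ_DR·Δt = 2.664 × 10^5 m³.
Runoff depth d = V / A = 31.05 mm.
C = d / P = 31.05 / 41.4 = 0.75.

C ≈ 0.75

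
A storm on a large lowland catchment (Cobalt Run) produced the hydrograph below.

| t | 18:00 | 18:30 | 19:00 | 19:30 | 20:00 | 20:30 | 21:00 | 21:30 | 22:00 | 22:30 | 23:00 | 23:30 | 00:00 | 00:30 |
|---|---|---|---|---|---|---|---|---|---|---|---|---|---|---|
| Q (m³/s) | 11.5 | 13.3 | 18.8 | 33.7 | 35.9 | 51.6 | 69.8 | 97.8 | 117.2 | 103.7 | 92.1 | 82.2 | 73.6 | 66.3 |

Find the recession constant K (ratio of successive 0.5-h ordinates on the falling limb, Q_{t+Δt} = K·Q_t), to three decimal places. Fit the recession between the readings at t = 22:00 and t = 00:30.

K ≈ 0.892

Using the recession-limb readings at t = 22:00 and t = 00:30: Q falls from 117.2 to 66.3 m³/s over 5 intervals.
K = (Q₂/Q₁)^(1/5) = (66.3/117.2)^(1/5) = 0.892.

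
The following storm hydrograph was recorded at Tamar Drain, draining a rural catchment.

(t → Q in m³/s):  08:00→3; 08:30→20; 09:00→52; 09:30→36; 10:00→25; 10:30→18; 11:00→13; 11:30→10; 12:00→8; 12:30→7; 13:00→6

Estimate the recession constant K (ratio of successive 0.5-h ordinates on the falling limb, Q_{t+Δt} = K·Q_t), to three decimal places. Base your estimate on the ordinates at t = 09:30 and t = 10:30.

Using the recession-limb readings at t = 09:30 and t = 10:30: Q falls from 36 to 18 m³/s over 2 intervals.
K = (Q₂/Q₁)^(1/2) = (18/36)^(1/2) = 0.707.

K ≈ 0.707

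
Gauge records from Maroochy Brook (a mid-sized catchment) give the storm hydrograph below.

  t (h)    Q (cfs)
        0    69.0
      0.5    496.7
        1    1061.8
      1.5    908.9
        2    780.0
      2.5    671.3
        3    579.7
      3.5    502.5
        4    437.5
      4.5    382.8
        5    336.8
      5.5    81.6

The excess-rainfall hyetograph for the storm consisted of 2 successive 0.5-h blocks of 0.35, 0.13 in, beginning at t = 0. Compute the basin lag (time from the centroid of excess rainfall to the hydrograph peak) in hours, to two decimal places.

t_L ≈ 0.61 h

Centroid of excess rainfall: t_c = Σ P_i·t̄_i / ΣP_i = 0.3854 h (block centres at 0.25, 0.75 h).
Hydrograph peak occurs at t = 1 h, so basin lag t_L = 1 − 0.3854 = 0.61 h.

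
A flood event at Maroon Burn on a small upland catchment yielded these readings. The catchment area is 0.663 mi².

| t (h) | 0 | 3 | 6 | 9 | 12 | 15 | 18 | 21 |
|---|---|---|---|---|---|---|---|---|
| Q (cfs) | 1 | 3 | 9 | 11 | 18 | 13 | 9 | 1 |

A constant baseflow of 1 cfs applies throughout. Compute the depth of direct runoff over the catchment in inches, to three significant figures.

Direct runoff: 0.0, 2.0, 8.0, 10.0, 17.0, 12.0, 8.0, 0.0 cfs; ΣQ_DR = 57.00 cfs.
V = ΣQ_DR · Δt = 57.00 × 10800 s = 6.156 × 10^5 ft³.
Over A = 0.663 mi², depth = V / A = 0.400 in.

d ≈ 0.400 in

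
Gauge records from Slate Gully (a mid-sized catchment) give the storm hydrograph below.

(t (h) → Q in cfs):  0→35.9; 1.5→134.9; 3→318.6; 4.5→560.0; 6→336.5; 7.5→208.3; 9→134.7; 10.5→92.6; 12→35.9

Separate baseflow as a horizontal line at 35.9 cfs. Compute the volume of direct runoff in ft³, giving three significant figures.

V ≈ 8.29 × 10^6 ft³

Direct-runoff ordinates (Q − Q_b): 0.0, 99.0, 282.7, 524.1, 300.6, 172.4, 98.8, 56.7, 0.0 cfs.
ΣQ_DR = 1534 cfs.
With Δt = 1.5 h = 5400 s, V = ΣQ_DR · Δt = 1534 × 5400 = 8.29 × 10^6 ft³.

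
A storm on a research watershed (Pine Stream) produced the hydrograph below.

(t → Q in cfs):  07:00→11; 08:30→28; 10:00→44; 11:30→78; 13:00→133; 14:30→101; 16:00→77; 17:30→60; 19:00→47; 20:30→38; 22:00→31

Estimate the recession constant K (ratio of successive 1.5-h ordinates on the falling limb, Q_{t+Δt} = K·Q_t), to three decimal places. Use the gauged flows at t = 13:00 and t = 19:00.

K ≈ 0.771

Using the recession-limb readings at t = 13:00 and t = 19:00: Q falls from 133 to 47 cfs over 4 intervals.
K = (Q₂/Q₁)^(1/4) = (47/133)^(1/4) = 0.771.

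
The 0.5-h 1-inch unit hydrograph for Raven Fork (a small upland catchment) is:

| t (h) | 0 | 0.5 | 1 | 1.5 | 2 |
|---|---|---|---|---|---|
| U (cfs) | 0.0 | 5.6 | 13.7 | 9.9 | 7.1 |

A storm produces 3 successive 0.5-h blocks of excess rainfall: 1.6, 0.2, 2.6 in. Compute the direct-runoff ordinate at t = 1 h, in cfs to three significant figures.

By discrete convolution, Q_j = Σ (P_i / 1 in) · U_{j−i}.
At t = 1 h (j=2): Q = (1.6/1)·13.7 + (0.2/1)·5.6 + (2.6/1)·0.0 = 23.0 cfs.

Q ≈ 23.0 cfs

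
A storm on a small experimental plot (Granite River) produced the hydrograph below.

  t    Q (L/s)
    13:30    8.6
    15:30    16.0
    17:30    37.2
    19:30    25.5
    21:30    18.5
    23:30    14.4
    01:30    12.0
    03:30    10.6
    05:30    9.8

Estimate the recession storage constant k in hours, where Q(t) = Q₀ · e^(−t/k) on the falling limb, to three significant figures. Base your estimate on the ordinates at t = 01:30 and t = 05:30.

On the falling limb, Q drops from 12.0 to 9.8 L/s between t = 01:30 and t = 05:30 (Δt = 4 h).
k = −Δt / ln(Q₂/Q₁) = −4 / ln(9.8/12.0) = 19.8 h.

k ≈ 19.8 h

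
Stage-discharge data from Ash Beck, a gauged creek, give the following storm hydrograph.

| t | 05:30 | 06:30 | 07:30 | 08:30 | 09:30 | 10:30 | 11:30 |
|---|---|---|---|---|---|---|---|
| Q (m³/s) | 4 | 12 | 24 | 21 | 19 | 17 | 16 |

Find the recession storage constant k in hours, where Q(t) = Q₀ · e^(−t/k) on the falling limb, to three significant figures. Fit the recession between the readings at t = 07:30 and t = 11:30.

k ≈ 9.87 h

On the falling limb, Q drops from 24 to 16 m³/s between t = 07:30 and t = 11:30 (Δt = 4 h).
k = −Δt / ln(Q₂/Q₁) = −4 / ln(16/24) = 9.87 h.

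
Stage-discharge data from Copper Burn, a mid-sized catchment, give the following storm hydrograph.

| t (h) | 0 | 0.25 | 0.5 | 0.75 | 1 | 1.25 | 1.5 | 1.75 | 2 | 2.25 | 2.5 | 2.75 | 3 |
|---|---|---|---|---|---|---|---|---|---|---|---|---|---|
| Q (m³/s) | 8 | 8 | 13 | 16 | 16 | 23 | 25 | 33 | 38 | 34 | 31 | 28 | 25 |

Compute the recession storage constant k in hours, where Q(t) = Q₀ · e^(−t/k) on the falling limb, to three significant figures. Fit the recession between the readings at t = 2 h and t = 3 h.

k ≈ 2.39 h

On the falling limb, Q drops from 38 to 25 m³/s between t = 2 h and t = 3 h (Δt = 1 h).
k = −Δt / ln(Q₂/Q₁) = −1 / ln(25/38) = 2.39 h.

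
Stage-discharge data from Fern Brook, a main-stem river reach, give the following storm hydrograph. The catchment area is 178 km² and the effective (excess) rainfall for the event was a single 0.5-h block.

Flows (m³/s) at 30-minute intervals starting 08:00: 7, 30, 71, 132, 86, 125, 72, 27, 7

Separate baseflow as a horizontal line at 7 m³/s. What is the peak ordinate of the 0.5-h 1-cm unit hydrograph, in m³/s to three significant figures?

U_p ≈ 250 m³/s

Direct runoff: 0.0, 23.0, 64.0, 125.0, 79.0, 118.0, 65.0, 20.0, 0.0 m³/s; ΣQ_DR = 494.0 m³/s, peak = 125.0 m³/s.
Runoff depth d = ΣQ_DR·Δt / A = 494.0 × 1800 / (178 km²) = 4.996 mm.
The 1-cm UH is the DRH scaled by (10 mm)/d, so U_p = 125.0 × 10/4.996 = 250 m³/s.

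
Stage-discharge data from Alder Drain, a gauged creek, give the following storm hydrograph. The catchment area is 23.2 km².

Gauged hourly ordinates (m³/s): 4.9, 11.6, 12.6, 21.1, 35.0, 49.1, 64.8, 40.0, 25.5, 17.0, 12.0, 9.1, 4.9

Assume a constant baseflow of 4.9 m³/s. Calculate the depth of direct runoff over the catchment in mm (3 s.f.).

Direct runoff: 0.0, 6.7, 7.7, 16.2, 30.1, 44.2, 59.9, 35.1, 20.6, 12.1, 7.1, 4.2, 0.0 m³/s; ΣQ_DR = 243.9 m³/s.
V = ΣQ_DR · Δt = 243.9 × 3600 s = 8.780 × 10^5 m³.
Over A = 23.2 km², depth = V / A = 37.8 mm.

d ≈ 37.8 mm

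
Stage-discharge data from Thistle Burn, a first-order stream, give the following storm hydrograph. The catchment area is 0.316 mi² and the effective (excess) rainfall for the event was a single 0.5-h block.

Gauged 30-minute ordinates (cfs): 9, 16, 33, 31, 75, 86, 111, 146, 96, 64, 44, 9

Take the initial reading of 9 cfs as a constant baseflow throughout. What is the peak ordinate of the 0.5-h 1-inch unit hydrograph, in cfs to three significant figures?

U_p ≈ 91.3 cfs

Direct runoff: 0.0, 7.0, 24.0, 22.0, 66.0, 77.0, 102.0, 137.0, 87.0, 55.0, 35.0, 0.0 cfs; ΣQ_DR = 612.0 cfs, peak = 137.0 cfs.
Runoff depth d = ΣQ_DR·Δt / A = 612.0 × 1800 / (0.316 mi²) = 1.501 in.
The 1-inch UH is the DRH scaled by (1 in)/d, so U_p = 137.0 × 1/1.501 = 91.3 cfs.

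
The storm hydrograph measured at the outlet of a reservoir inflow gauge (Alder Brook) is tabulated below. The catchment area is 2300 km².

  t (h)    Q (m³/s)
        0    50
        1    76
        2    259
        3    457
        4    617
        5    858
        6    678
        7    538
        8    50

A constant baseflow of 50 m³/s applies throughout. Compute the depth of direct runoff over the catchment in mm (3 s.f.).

Direct runoff: 0.0, 26.0, 209.0, 407.0, 567.0, 808.0, 628.0, 488.0, 0.0 m³/s; ΣQ_DR = 3133 m³/s.
V = ΣQ_DR · Δt = 3133 × 3600 s = 1.128 × 10^7 m³.
Over A = 2300 km², depth = V / A = 4.90 mm.

d ≈ 4.90 mm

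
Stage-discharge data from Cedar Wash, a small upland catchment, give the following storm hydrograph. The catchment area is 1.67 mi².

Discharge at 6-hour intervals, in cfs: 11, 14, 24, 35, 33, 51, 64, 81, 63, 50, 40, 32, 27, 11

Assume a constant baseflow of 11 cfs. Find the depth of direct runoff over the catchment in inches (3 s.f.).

Direct runoff: 0.0, 3.0, 13.0, 24.0, 22.0, 40.0, 53.0, 70.0, 52.0, 39.0, 29.0, 21.0, 16.0, 0.0 cfs; ΣQ_DR = 382.0 cfs.
V = ΣQ_DR · Δt = 382.0 × 21600 s = 8.251 × 10^6 ft³.
Over A = 1.67 mi², depth = V / A = 2.13 in.

d ≈ 2.13 in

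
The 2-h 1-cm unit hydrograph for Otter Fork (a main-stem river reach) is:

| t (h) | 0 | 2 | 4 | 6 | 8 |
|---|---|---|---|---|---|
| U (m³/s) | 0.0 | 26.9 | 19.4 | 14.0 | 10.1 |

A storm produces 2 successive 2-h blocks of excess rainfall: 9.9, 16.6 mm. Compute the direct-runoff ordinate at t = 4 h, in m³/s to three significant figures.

By discrete convolution, Q_j = Σ (P_i / 10 mm) · U_{j−i}.
At t = 4 h (j=2): Q = (9.9/10)·19.4 + (16.6/10)·26.9 = 63.9 m³/s.

Q ≈ 63.9 m³/s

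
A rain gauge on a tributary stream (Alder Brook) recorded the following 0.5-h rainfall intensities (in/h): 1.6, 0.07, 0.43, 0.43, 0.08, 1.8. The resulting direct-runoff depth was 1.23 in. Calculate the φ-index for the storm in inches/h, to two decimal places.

φ ≈ 0.47 in/h

Only the 2 blocks with intensity above φ contribute runoff: 1.6, 1.8 in/h.
Σ(I−φ)·Δt = d  ⇒  (1.6+1.8 − 2φ)·0.5 = 1.23
φ = (3.400 − 1.23/0.5) / 2 = 0.47 in/h.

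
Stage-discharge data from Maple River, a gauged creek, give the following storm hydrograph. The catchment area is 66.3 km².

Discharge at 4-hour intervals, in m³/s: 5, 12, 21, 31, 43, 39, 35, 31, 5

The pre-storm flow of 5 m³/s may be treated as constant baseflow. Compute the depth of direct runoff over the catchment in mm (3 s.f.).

d ≈ 38.4 mm

Direct runoff: 0.0, 7.0, 16.0, 26.0, 38.0, 34.0, 30.0, 26.0, 0.0 m³/s; ΣQ_DR = 177.0 m³/s.
V = ΣQ_DR · Δt = 177.0 × 14400 s = 2.549 × 10^6 m³.
Over A = 66.3 km², depth = V / A = 38.4 mm.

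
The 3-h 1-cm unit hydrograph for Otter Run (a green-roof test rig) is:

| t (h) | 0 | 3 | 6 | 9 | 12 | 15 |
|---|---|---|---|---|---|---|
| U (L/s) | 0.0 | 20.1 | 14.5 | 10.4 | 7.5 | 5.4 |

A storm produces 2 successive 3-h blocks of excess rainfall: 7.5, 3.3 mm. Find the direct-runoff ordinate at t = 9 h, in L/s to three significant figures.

Q ≈ 12.6 L/s

By discrete convolution, Q_j = Σ (P_i / 10 mm) · U_{j−i}.
At t = 9 h (j=3): Q = (7.5/10)·10.4 + (3.3/10)·14.5 = 12.6 L/s.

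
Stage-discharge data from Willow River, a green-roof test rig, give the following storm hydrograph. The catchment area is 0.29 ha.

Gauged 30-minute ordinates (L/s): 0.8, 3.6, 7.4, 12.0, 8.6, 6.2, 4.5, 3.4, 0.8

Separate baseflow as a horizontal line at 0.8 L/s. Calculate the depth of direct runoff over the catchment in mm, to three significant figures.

d ≈ 24.9 mm

Direct runoff: 0.0, 2.8, 6.6, 11.2, 7.8, 5.4, 3.7, 2.6, 0.0 L/s; ΣQ_DR = 40.10 L/s.
V = ΣQ_DR · Δt = 40.10 × 1800 s = 72180 L.
Over A = 0.29 ha, depth = V / A = 24.9 mm.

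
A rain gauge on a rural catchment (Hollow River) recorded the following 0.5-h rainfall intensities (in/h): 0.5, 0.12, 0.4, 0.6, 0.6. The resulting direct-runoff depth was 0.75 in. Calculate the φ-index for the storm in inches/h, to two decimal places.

φ ≈ 0.15 in/h

Only the 4 blocks with intensity above φ contribute runoff: 0.5, 0.4, 0.6, 0.6 in/h.
Σ(I−φ)·Δt = d  ⇒  (0.5+0.4+0.6+0.6 − 4φ)·0.5 = 0.75
φ = (2.100 − 0.75/0.5) / 4 = 0.15 in/h.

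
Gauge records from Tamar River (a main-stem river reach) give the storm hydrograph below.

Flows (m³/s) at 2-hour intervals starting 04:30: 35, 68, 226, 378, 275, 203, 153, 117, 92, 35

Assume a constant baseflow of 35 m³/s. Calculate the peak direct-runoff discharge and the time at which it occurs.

Subtracting baseflow gives direct-runoff ordinates: 0.0, 33.0, 191.0, 343.0, 240.0, 168.0, 118.0, 82.0, 57.0, 0.0 m³/s.
The maximum is 343.0 m³/s, occurring at the reading for t = 10:30.

Q_p = 343.0 m³/s at t = 10:30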